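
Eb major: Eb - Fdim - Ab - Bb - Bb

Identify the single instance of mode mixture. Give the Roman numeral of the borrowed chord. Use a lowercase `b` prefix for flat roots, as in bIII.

ii°

Eb major has the diatonic set Eb, Fm, Gm, Ab, Bb, Cm, Ddim. Of the given chords, Eb, Ab and Bb are diatonic. But Fdim (F–Ab–Cb) is foreign: the diatonic ii on degree 2 is Fm, whereas Fdim comes from Eb minor. It is labeled ii°.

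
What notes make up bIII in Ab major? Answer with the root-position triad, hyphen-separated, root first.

Scale degree 3 in Ab major is C. bIII uses the lowered form, Cb, taken from Ab minor. Stacking thirds in Ab minor on Cb gives Cb–Eb–Gb.

Cb-Eb-Gb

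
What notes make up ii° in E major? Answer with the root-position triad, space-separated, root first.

F# A C

ii° is built on scale degree 2, which is F# in both E major and its parallel. Stacking thirds in E minor on F# gives F#–A–C.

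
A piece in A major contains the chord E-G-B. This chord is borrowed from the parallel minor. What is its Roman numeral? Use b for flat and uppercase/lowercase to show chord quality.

E is scale degree 5 in A major. E–G–B is a minor chord — the form found in A minor, not the diatonic V (E). Borrowed into A major it is written v.

v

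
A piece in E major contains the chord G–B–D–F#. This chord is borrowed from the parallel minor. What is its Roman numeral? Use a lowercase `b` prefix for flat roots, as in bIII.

G is the lowered form of scale degree 3 in E major (the diatonic degree 3 is G#). Diatonically E major has G#m (iii) on that degree; G–B–D–F# is instead the major-seventh chord native to E minor, so it takes the label bIIImaj7.

bIIImaj7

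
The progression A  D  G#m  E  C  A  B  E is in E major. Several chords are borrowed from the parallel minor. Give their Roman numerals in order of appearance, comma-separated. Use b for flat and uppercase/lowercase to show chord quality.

bVII, bVI

E major has the diatonic set E, F#m, G#m, A, B, C#m, D#dim. A, G#m, E and B are all diatonic. D (D–F#–A) is not: scale degree 7 in E major carries D#dim (vii°). In E minor the chord on that degree is D, so here it functions as bVII, borrowed from the parallel minor. C (C–E–G) is not: scale degree 6 in E major carries C#m (vi). In E minor the chord on that degree is C, so here it functions as bVI, borrowed from the parallel minor.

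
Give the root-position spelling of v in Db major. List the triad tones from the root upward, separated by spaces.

The root, Ab, is scale degree 5 — the same note in Db major and Db minor; only the chord quality changes. In Db minor the chord on Ab is Ab–Cb–Eb.

Ab Cb Eb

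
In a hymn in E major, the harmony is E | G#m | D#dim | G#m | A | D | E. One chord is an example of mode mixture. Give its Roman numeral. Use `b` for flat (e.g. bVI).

In E major the diatonic chords are E, F#m, G#m, A, B, C#m, D#dim. E, G#m, D#dim and A all belong to that set. D (D–F#–A) is not: scale degree 7 in E major carries D#dim (vii°). In E minor the chord on that degree is D, so here it functions as bVII, borrowed from the parallel minor.

bVII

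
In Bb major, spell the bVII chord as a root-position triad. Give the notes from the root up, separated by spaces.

Ab C Eb

Scale degree 7 in Bb major is A. bVII uses the lowered form, Ab, taken from Bb minor. Building the major chord from the parallel minor on Ab: Ab–C–Eb.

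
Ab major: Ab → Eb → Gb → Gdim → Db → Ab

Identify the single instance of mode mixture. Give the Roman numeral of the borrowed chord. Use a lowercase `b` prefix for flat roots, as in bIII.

bVII

Ab major has the diatonic set Ab, Bbm, Cm, Db, Eb, Fm, Gdim. Ab, Eb, Gdim and Db are all diatonic. Gb (Gb–Bb–Db) doesn't fit — on degree 7 Ab major would have Gdim (vii°). Gb is the degree-7 chord of Ab minor, so it is the borrowed bVII.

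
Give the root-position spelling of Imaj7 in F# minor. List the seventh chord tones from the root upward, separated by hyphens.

F#-A#-C#-E#

The root, F#, is scale degree 1 — the same note in F# minor and F# major; only the chord quality changes. Building the major-seventh chord from the parallel major on F#: F#–A#–C#–E#.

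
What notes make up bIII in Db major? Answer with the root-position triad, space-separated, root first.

bIII is built on the lowered scale degree 3. In Db major degree 3 is F; lowered it becomes Fb. Building the major chord from the parallel minor on Fb: Fb–Ab–Cb.

Fb Ab Cb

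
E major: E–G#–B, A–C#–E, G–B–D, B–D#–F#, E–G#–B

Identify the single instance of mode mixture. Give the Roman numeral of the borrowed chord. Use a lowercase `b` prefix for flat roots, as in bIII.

bIII

The diatonic triads in E major are E, F#m, G#m, A, B, C#m, D#dim. E–G#–B = E, A–C#–E = A and B–D#–F# = B are all diatonic. G–B–D doesn't fit — on degree 3 E major would have G#m (iii). G is the degree-3 chord of E minor, so it is the borrowed bIII.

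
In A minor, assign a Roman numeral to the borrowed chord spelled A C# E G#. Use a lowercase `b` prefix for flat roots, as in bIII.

Imaj7

A is scale degree 1 in A minor. A–C#–E–G# is a major-seventh chord — the form found in A major, not the diatonic i (Am). Borrowed into A minor it is written Imaj7.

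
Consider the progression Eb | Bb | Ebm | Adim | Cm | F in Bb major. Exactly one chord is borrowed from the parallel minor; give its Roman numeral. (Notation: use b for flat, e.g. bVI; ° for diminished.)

In Bb major the diatonic chords are Bb, Cm, Dm, Eb, F, Gm, Adim. Eb, Bb, Adim, Cm and F are all diatonic. But Ebm (Eb–Gb–Bb) is foreign: the diatonic IV on degree 4 is Eb, whereas Ebm comes from Bb minor. It is labeled iv.

iv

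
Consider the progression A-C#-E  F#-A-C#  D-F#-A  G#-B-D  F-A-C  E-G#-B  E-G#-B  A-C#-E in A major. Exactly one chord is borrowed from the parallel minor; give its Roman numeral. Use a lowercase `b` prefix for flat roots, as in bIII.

bVI

In A major the diatonic chords are A, Bm, C#m, D, E, F#m, G#dim. Of the given chords, A–C#–E = A, F#–A–C# = F#m, D–F#–A = D, G#–B–D = G#dim and E–G#–B = E are diatonic. F–A–C doesn't fit — on degree 6 A major would have F#m (vi). F is the degree-6 chord of A minor, so it is the borrowed bVI.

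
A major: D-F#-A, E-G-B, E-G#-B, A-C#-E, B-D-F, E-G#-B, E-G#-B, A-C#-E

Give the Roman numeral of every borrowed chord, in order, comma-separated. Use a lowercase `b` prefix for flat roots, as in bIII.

The diatonic triads in A major are A, Bm, C#m, D, E, F#m, G#dim. Of the given chords, D–F#–A = D, E–G#–B = E and A–C#–E = A are diatonic. But E–G–B is foreign: the diatonic V on degree 5 is E, whereas Em comes from A minor. It is labeled v. But B–D–F is foreign: the diatonic ii on degree 2 is Bm, whereas Bdim comes from A minor. It is labeled ii°.

v, ii°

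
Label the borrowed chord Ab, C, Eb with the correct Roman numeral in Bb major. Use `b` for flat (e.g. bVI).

bVII

In Bb major scale degree 7 is A; Ab is its lowered form, from Bb minor. The diatonic chord on degree 7 would be Adim (vii°), but Ab–C–Eb is the major chord from Bb minor. As a borrowed chord it is labeled bVII.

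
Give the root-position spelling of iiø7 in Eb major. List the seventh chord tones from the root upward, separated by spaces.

F Ab Cb Eb

The root, F, is scale degree 2 — the same note in Eb major and Eb minor; only the chord quality changes. In Eb minor the chord on F is F–Ab–Cb–Eb.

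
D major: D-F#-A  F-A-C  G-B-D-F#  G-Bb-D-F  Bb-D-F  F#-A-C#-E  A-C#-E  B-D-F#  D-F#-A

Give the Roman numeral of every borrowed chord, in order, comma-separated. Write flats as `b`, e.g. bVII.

bIII, iv7, bVI

D major has the diatonic set D, Em, F#m, G, A, Bm, C#dim. D–F#–A = D, G–B–D–F# = Gmaj7, F#–A–C#–E = F#m7, A–C#–E = A and B–D–F# = Bm all belong to that set. F–A–C is not: scale degree 3 in D major carries F#m (iii). In D minor the chord on that degree is F, so here it functions as bIII, borrowed from the parallel minor. G–Bb–D–F doesn't fit — on degree 4 D major would have G (IV). Gm7 is the degree-4 chord of D minor, so it is the borrowed iv7. Bb–D–F doesn't fit — on degree 6 D major would have Bm (vi). Bb is the degree-6 chord of D minor, so it is the borrowed bVI.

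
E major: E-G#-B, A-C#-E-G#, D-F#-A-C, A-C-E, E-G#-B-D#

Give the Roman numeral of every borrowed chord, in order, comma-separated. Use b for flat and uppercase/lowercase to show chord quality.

The diatonic triads in E major are E, F#m, G#m, A, B, C#m, D#dim. E–G#–B = E, A–C#–E–G# = Amaj7 and E–G#–B–D# = Emaj7 are all diatonic. D–F#–A–C is not: scale degree 7 in E major carries D#dim (vii°). In E minor the chord on that degree is D7, so here it functions as bVII7, borrowed from the parallel minor. A–C–E is not: scale degree 4 in E major carries A (IV). In E minor the chord on that degree is Am, so here it functions as iv, borrowed from the parallel minor.

bVII7, iv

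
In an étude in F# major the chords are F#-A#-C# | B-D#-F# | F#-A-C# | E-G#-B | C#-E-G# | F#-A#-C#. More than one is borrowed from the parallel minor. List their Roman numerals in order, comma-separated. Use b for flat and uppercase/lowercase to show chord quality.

i, bVII, v

In F# major the diatonic chords are F#, G#m, A#m, B, C#, D#m, E#dim. F#–A#–C# = F# and B–D#–F# = B both belong to that set. F#–A–C# is not: scale degree 1 in F# major carries F# (I). In F# minor the chord on that degree is F#m, so here it functions as i, borrowed from the parallel minor. But E–G#–B is foreign: the diatonic vii° on degree 7 is E#dim, whereas E comes from F# minor. It is labeled bVII. C#–E–G# is not: scale degree 5 in F# major carries C# (V). In F# minor the chord on that degree is C#m, so here it functions as v, borrowed from the parallel minor.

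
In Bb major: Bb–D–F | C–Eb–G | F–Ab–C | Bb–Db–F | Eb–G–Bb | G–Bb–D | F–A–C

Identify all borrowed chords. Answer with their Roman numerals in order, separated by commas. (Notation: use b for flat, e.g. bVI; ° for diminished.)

In Bb major the diatonic chords are Bb, Cm, Dm, Eb, F, Gm, Adim. Of the given chords, Bb–D–F = Bb, C–Eb–G = Cm, Eb–G–Bb = Eb, G–Bb–D = Gm and F–A–C = F are diatonic. F–Ab–C is not: scale degree 5 in Bb major carries F (V). In Bb minor the chord on that degree is Fm, so here it functions as v, borrowed from the parallel minor. Bb–Db–F doesn't fit — on degree 1 Bb major would have Bb (I). Bbm is the degree-1 chord of Bb minor, so it is the borrowed i.

v, i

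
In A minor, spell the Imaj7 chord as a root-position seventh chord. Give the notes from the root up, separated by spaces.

A C# E G#

The root, A, is scale degree 1 — the same note in A minor and A major; only the chord quality changes. In A major the chord on A is A–C#–E–G#.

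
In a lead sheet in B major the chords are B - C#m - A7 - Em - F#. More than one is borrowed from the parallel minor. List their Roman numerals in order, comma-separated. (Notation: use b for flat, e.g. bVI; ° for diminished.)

bVII7, iv

In B major the diatonic chords are B, C#m, D#m, E, F#, G#m, A#dim. Of the given chords, B, C#m and F# are diatonic. But A7 (A–C#–E–G) is foreign: the diatonic vii° on degree 7 is A#dim, whereas A7 comes from B minor. It is labeled bVII7. Em (E–G–B) doesn't fit — on degree 4 B major would have E (IV). Em is the degree-4 chord of B minor, so it is the borrowed iv.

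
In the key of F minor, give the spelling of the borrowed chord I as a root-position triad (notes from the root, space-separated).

I is built on scale degree 1, which is F in both F minor and its parallel. Building the major chord from the parallel major on F: F–A–C.

F A C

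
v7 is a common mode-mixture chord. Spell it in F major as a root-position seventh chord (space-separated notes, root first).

v7 is built on scale degree 5, which is C in both F major and its parallel. Building the minor-seventh chord from the parallel minor on C: C–Eb–G–Bb.

C Eb G Bb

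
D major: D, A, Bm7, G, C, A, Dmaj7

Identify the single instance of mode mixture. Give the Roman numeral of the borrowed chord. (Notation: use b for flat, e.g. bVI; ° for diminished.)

D major has the diatonic set D, Em, F#m, G, A, Bm, C#dim. Of the given chords, D, A, Bm7, G and Dmaj7 are diatonic. C (C–E–G) doesn't fit — on degree 7 D major would have C#dim (vii°). C is the degree-7 chord of D minor, so it is the borrowed bVII.

bVII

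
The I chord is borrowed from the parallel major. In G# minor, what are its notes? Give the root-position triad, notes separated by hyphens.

The root, G#, is scale degree 1 — the same note in G# minor and G# major; only the chord quality changes. In G# major the chord on G# is G#–B#–D#.

G#-B#-D#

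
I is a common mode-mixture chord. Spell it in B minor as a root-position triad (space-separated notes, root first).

I is built on scale degree 1, which is B in both B minor and its parallel. Stacking thirds in B major on B gives B–D#–F#.

B D# F#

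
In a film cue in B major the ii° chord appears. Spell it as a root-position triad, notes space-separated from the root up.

C# E G

The root, C#, is scale degree 2 — the same note in B major and B minor; only the chord quality changes. Stacking thirds in B minor on C# gives C#–E–G.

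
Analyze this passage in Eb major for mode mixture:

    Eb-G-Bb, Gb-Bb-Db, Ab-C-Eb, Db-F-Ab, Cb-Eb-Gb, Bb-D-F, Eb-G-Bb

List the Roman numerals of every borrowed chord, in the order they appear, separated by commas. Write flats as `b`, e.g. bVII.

The diatonic triads in Eb major are Eb, Fm, Gm, Ab, Bb, Cm, Ddim. Of the given chords, Eb–G–Bb = Eb, Ab–C–Eb = Ab and Bb–D–F = Bb are diatonic. Gb–Bb–Db is not: scale degree 3 in Eb major carries Gm (iii). In Eb minor the chord on that degree is Gb, so here it functions as bIII, borrowed from the parallel minor. But Db–F–Ab is foreign: the diatonic vii° on degree 7 is Ddim, whereas Db comes from Eb minor. It is labeled bVII. Cb–Eb–Gb doesn't fit — on degree 6 Eb major would have Cm (vi). Cb is the degree-6 chord of Eb minor, so it is the borrowed bVI.

bIII, bVII, bVI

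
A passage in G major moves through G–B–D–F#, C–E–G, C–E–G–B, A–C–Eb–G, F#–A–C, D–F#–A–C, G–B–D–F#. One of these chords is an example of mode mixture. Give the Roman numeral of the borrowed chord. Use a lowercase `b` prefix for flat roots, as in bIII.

The diatonic triads in G major are G, Am, Bm, C, D, Em, F#dim. G–B–D–F# = Gmaj7, C–E–G = C, C–E–G–B = Cmaj7, F#–A–C = F#dim and D–F#–A–C = D7 all belong to that set. But A–C–Eb–G is foreign: the diatonic ii on degree 2 is Am, whereas Am7b5 comes from G minor. It is labeled iiø7.

iiø7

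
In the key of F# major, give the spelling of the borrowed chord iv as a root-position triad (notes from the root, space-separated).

B D F#

iv is built on scale degree 4, which is B in both F# major and its parallel. Building the minor chord from the parallel minor on B: B–D–F#.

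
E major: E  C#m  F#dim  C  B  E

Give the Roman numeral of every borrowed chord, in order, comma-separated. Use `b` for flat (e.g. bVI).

In E major the diatonic chords are E, F#m, G#m, A, B, C#m, D#dim. E, C#m and B are all diatonic. But F#dim (F#–A–C) is foreign: the diatonic ii on degree 2 is F#m, whereas F#dim comes from E minor. It is labeled ii°. C (C–E–G) doesn't fit — on degree 6 E major would have C#m (vi). C is the degree-6 chord of E minor, so it is the borrowed bVI.

ii°, bVI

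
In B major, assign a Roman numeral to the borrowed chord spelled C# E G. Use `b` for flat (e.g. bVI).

ii°

The root C# is the diatonic 2nd degree of B major; the borrowing shows in the chord quality. The diatonic chord on degree 2 would be C#m (ii), but C#–E–G is the diminished chord from B minor. As a borrowed chord it is labeled ii°.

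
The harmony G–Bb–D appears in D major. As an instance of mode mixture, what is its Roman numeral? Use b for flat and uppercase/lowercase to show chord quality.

iv

G is scale degree 4 in D major. G–Bb–D is a minor chord — the form found in D minor, not the diatonic IV (G). Borrowed into D major it is written iv.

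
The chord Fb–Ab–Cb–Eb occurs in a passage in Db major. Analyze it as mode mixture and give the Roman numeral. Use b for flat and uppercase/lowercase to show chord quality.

Fb is the lowered form of scale degree 3 in Db major (the diatonic degree 3 is F). The diatonic chord on degree 3 would be Fm (iii), but Fb–Ab–Cb–Eb is the major-seventh chord from Db minor. As a borrowed chord it is labeled bIIImaj7.

bIIImaj7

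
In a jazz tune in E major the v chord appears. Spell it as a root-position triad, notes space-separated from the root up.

B D F#

v is built on scale degree 5, which is B in both E major and its parallel. In E minor the chord on B is B–D–F#.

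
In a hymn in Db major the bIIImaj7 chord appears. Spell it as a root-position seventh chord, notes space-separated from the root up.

Fb Ab Cb Eb

The root of bIIImaj7 is the lowered 3rd degree: F becomes Fb. In Db minor the chord on Fb is Fb–Ab–Cb–Eb.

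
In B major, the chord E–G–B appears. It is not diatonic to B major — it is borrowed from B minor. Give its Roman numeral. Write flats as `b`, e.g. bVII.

iv

The root E is the diatonic 4th degree of B major; the borrowing shows in the chord quality. Diatonically B major has E (IV) on that degree; E–G–B is instead the minor chord native to B minor, so it takes the label iv.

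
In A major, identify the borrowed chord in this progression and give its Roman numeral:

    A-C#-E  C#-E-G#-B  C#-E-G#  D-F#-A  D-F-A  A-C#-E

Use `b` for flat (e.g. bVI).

In A major the diatonic chords are A, Bm, C#m, D, E, F#m, G#dim. A–C#–E = A, C#–E–G#–B = C#m7, C#–E–G# = C#m and D–F#–A = D are all diatonic. D–F–A doesn't fit — on degree 4 A major would have D (IV). Dm is the degree-4 chord of A minor, so it is the borrowed iv.

iv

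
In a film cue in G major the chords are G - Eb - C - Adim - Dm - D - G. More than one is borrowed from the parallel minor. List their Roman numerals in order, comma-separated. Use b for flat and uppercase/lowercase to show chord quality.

bVI, ii°, v

G major has the diatonic set G, Am, Bm, C, D, Em, F#dim. G, C and D all belong to that set. But Eb (Eb–G–Bb) is foreign: the diatonic vi on degree 6 is Em, whereas Eb comes from G minor. It is labeled bVI. But Adim (A–C–Eb) is foreign: the diatonic ii on degree 2 is Am, whereas Adim comes from G minor. It is labeled ii°. But Dm (D–F–A) is foreign: the diatonic V on degree 5 is D, whereas Dm comes from G minor. It is labeled v.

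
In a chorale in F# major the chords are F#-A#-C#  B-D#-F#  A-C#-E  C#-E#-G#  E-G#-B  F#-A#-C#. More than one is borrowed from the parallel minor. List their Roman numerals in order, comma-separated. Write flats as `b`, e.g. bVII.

bIII, bVII

In F# major the diatonic chords are F#, G#m, A#m, B, C#, D#m, E#dim. F#–A#–C# = F#, B–D#–F# = B and C#–E#–G# = C# all belong to that set. But A–C#–E is foreign: the diatonic iii on degree 3 is A#m, whereas A comes from F# minor. It is labeled bIII. But E–G#–B is foreign: the diatonic vii° on degree 7 is E#dim, whereas E comes from F# minor. It is labeled bVII.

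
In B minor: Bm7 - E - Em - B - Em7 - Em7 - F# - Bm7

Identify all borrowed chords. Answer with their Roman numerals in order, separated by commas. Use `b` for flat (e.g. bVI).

B minor has the diatonic set Bm, C#dim, D, Em, F#, G, A (with V from harmonic minor). Bm7, Em, Em7 and F# all belong to that set. E (E–G#–B) doesn't fit — on degree 4 B minor would have Em (iv). E is the degree-4 chord of B major, so it is the borrowed IV. But B (B–D#–F#) is foreign: the diatonic i on degree 1 is Bm, whereas B comes from B major. It is labeled I.

IV, I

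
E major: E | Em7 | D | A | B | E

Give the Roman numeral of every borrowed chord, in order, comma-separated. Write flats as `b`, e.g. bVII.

i7, bVII

E major has the diatonic set E, F#m, G#m, A, B, C#m, D#dim. E, A and B are all diatonic. Em7 (E–G–B–D) doesn't fit — on degree 1 E major would have E (I). Em7 is the degree-1 chord of E minor, so it is the borrowed i7. D (D–F#–A) is not: scale degree 7 in E major carries D#dim (vii°). In E minor the chord on that degree is D, so here it functions as bVII, borrowed from the parallel minor.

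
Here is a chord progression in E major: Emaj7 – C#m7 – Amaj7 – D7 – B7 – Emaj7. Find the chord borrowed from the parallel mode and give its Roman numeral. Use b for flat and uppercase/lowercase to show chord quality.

bVII7

E major has the diatonic set E, F#m, G#m, A, B, C#m, D#dim. Emaj7, C#m7, Amaj7 and B7 are all diatonic. D7 (D–F#–A–C) doesn't fit — on degree 7 E major would have D#dim (vii°). D7 is the degree-7 chord of E minor, so it is the borrowed bVII7.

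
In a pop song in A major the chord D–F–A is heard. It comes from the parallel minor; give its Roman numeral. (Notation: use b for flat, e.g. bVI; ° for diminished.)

iv

D is scale degree 4 in A major. Diatonically A major has D (IV) on that degree; D–F–A is instead the minor chord native to A minor, so it takes the label iv.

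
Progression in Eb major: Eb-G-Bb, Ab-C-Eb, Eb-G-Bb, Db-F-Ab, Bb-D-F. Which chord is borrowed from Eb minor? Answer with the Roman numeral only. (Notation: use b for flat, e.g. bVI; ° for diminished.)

bVII

In Eb major the diatonic chords are Eb, Fm, Gm, Ab, Bb, Cm, Ddim. Eb–G–Bb = Eb, Ab–C–Eb = Ab and Bb–D–F = Bb all belong to that set. Db–F–Ab doesn't fit — on degree 7 Eb major would have Ddim (vii°). Db is the degree-7 chord of Eb minor, so it is the borrowed bVII.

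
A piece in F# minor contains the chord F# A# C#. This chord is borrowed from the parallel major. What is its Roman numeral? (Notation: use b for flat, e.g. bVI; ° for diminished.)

I

F# is scale degree 1 in F# minor. The diatonic chord on degree 1 would be F#m (i), but F#–A#–C# is the major chord from F# major. As a borrowed chord it is labeled I.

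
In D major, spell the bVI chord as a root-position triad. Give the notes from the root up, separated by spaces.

Bb D F

The root of bVI is the lowered 6th degree: B becomes Bb. Stacking thirds in D minor on Bb gives Bb–D–F.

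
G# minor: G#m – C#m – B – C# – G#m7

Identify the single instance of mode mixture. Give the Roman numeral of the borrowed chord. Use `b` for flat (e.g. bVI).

In G# minor (with V from harmonic minor) the diatonic chords are G#m, A#dim, B, C#m, D#, E, F#. Of the given chords, G#m, C#m, B and G#m7 are diatonic. But C# (C#–E#–G#) is foreign: the diatonic iv on degree 4 is C#m, whereas C# comes from G# major. It is labeled IV.

IV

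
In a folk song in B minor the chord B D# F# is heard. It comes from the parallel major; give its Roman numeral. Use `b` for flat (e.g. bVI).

The root B is the diatonic 1st degree of B minor; the borrowing shows in the chord quality. Diatonically B minor has Bm (i) on that degree; B–D#–F# is instead the major chord native to B major, so it takes the label I.

I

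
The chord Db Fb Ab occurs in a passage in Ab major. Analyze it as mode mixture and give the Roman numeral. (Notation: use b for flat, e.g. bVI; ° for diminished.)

iv

Db is scale degree 4 in Ab major. Db–Fb–Ab is a minor chord — the form found in Ab minor, not the diatonic IV (Db). Borrowed into Ab major it is written iv.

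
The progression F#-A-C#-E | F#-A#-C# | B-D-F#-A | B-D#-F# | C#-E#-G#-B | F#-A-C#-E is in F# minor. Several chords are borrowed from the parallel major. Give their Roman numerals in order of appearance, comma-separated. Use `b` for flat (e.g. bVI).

I, IV

In F# minor (with V from harmonic minor) the diatonic chords are F#m, G#dim, A, Bm, C#, D, E. Of the given chords, F#–A–C#–E = F#m7, B–D–F#–A = Bm7 and C#–E#–G#–B = C#7 are diatonic. F#–A#–C# is not: scale degree 1 in F# minor carries F#m (i). In F# major the chord on that degree is F#, so here it functions as I, borrowed from the parallel major. But B–D#–F# is foreign: the diatonic iv on degree 4 is Bm, whereas B comes from F# major. It is labeled IV.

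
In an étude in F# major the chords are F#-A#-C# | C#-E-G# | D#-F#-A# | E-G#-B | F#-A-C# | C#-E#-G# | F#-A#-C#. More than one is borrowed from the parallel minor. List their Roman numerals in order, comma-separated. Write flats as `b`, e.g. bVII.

v, bVII, i

In F# major the diatonic chords are F#, G#m, A#m, B, C#, D#m, E#dim. Of the given chords, F#–A#–C# = F#, D#–F#–A# = D#m and C#–E#–G# = C# are diatonic. C#–E–G# is not: scale degree 5 in F# major carries C# (V). In F# minor the chord on that degree is C#m, so here it functions as v, borrowed from the parallel minor. E–G#–B doesn't fit — on degree 7 F# major would have E#dim (vii°). E is the degree-7 chord of F# minor, so it is the borrowed bVII. But F#–A–C# is foreign: the diatonic I on degree 1 is F#, whereas F#m comes from F# minor. It is labeled i.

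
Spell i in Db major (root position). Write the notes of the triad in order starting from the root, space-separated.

Db Fb Ab

The root, Db, is scale degree 1 — the same note in Db major and Db minor; only the chord quality changes. Stacking thirds in Db minor on Db gives Db–Fb–Ab.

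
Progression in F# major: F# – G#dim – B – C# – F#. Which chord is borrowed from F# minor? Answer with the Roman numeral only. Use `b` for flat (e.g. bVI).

ii°

The diatonic triads in F# major are F#, G#m, A#m, B, C#, D#m, E#dim. Of the given chords, F#, B and C# are diatonic. G#dim (G#–B–D) is not: scale degree 2 in F# major carries G#m (ii). In F# minor the chord on that degree is G#dim, so here it functions as ii°, borrowed from the parallel minor.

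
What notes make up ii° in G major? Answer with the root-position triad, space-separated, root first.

The root, A, is scale degree 2 — the same note in G major and G minor; only the chord quality changes. Building the diminished chord from the parallel minor on A: A–C–Eb.

A C Eb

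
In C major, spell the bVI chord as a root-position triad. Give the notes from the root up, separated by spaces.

Ab C Eb

Scale degree 6 in C major is A. bVI uses the lowered form, Ab, taken from C minor. In C minor the chord on Ab is Ab–C–Eb.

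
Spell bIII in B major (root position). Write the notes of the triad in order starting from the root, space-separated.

D F# A

The root of bIII is the lowered 3rd degree: D# becomes D. Stacking thirds in B minor on D gives D–F#–A.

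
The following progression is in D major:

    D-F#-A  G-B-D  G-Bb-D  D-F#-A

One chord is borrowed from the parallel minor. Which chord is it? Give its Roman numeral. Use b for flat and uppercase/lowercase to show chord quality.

D major has the diatonic set D, Em, F#m, G, A, Bm, C#dim. D–F#–A = D and G–B–D = G are both diatonic. G–Bb–D doesn't fit — on degree 4 D major would have G (IV). Gm is the degree-4 chord of D minor, so it is the borrowed iv.

iv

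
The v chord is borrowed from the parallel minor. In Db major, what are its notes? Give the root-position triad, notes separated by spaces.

Ab Cb Eb

v is built on scale degree 5, which is Ab in both Db major and its parallel. Stacking thirds in Db minor on Ab gives Ab–Cb–Eb.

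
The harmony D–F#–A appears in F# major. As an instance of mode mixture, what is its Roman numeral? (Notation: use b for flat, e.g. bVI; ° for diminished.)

bVI

In F# major scale degree 6 is D#; D is its lowered form, from F# minor. The diatonic chord on degree 6 would be D#m (vi), but D–F#–A is the major chord from F# minor. As a borrowed chord it is labeled bVI.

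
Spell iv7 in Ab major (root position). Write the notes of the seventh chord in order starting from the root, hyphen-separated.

Db-Fb-Ab-Cb

The root, Db, is scale degree 4 — the same note in Ab major and Ab minor; only the chord quality changes. Stacking thirds in Ab minor on Db gives Db–Fb–Ab–Cb.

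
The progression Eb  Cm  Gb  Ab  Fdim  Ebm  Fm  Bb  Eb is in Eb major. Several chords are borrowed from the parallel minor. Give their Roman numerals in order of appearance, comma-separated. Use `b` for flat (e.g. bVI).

Eb major has the diatonic set Eb, Fm, Gm, Ab, Bb, Cm, Ddim. Of the given chords, Eb, Cm, Ab, Fm and Bb are diatonic. Gb (Gb–Bb–Db) is not: scale degree 3 in Eb major carries Gm (iii). In Eb minor the chord on that degree is Gb, so here it functions as bIII, borrowed from the parallel minor. Fdim (F–Ab–Cb) doesn't fit — on degree 2 Eb major would have Fm (ii). Fdim is the degree-2 chord of Eb minor, so it is the borrowed ii°. But Ebm (Eb–Gb–Bb) is foreign: the diatonic I on degree 1 is Eb, whereas Ebm comes from Eb minor. It is labeled i.

bIII, ii°, i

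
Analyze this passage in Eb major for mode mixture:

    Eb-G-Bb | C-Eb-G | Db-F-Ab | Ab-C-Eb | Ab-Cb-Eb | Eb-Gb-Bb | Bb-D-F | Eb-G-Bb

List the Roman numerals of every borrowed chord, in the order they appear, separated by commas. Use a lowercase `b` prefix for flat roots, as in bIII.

Eb major has the diatonic set Eb, Fm, Gm, Ab, Bb, Cm, Ddim. Eb–G–Bb = Eb, C–Eb–G = Cm, Ab–C–Eb = Ab and Bb–D–F = Bb are all diatonic. But Db–F–Ab is foreign: the diatonic vii° on degree 7 is Ddim, whereas Db comes from Eb minor. It is labeled bVII. Ab–Cb–Eb doesn't fit — on degree 4 Eb major would have Ab (IV). Abm is the degree-4 chord of Eb minor, so it is the borrowed iv. But Eb–Gb–Bb is foreign: the diatonic I on degree 1 is Eb, whereas Ebm comes from Eb minor. It is labeled i.

bVII, iv, i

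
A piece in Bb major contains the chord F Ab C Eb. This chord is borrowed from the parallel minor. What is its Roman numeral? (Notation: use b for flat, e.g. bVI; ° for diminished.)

v7

F is scale degree 5 in Bb major. Diatonically Bb major has F (V) on that degree; F–Ab–C–Eb is instead the minor-seventh chord native to Bb minor, so it takes the label v7.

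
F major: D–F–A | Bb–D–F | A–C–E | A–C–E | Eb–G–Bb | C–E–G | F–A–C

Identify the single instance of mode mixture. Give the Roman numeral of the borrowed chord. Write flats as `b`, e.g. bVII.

F major has the diatonic set F, Gm, Am, Bb, C, Dm, Edim. D–F–A = Dm, Bb–D–F = Bb, A–C–E = Am, C–E–G = C and F–A–C = F all belong to that set. Eb–G–Bb doesn't fit — on degree 7 F major would have Edim (vii°). Eb is the degree-7 chord of F minor, so it is the borrowed bVII.

bVII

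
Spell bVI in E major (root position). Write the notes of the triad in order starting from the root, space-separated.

C E G

bVI is built on the lowered scale degree 6. In E major degree 6 is C#; lowered it becomes C. Building the major chord from the parallel minor on C: C–E–G.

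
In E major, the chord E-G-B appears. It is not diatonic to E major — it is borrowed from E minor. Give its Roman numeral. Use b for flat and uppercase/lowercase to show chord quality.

The root E is the diatonic 1st degree of E major; the borrowing shows in the chord quality. The diatonic chord on degree 1 would be E (I), but E–G–B is the minor chord from E minor. As a borrowed chord it is labeled i.

i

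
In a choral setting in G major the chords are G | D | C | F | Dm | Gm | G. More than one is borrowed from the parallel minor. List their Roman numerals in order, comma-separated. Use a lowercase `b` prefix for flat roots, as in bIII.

bVII, v, i

G major has the diatonic set G, Am, Bm, C, D, Em, F#dim. G, D and C are all diatonic. F (F–A–C) doesn't fit — on degree 7 G major would have F#dim (vii°). F is the degree-7 chord of G minor, so it is the borrowed bVII. Dm (D–F–A) is not: scale degree 5 in G major carries D (V). In G minor the chord on that degree is Dm, so here it functions as v, borrowed from the parallel minor. But Gm (G–Bb–D) is foreign: the diatonic I on degree 1 is G, whereas Gm comes from G minor. It is labeled i.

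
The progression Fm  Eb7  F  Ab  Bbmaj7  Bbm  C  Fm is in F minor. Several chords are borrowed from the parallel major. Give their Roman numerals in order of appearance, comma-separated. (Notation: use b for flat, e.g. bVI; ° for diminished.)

F minor has the diatonic set Fm, Gdim, Ab, Bbm, C, Db, Eb (with V from harmonic minor). Fm, Eb7, Ab, Bbm and C all belong to that set. But F (F–A–C) is foreign: the diatonic i on degree 1 is Fm, whereas F comes from F major. It is labeled I. But Bbmaj7 (Bb–D–F–A) is foreign: the diatonic iv on degree 4 is Bbm, whereas Bbmaj7 comes from F major. It is labeled IVmaj7.

I, IVmaj7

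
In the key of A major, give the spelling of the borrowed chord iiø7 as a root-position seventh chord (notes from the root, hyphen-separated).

iiø7 is built on scale degree 2, which is B in both A major and its parallel. Stacking thirds in A minor on B gives B–D–F–A.

B-D-F-A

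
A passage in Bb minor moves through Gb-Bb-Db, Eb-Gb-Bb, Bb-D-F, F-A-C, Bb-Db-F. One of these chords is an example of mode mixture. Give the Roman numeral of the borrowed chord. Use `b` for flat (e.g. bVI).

In Bb minor (with V from harmonic minor) the diatonic chords are Bbm, Cdim, Db, Ebm, F, Gb, Ab. Gb–Bb–Db = Gb, Eb–Gb–Bb = Ebm, F–A–C = F and Bb–Db–F = Bbm all belong to that set. Bb–D–F doesn't fit — on degree 1 Bb minor would have Bbm (i). Bb is the degree-1 chord of Bb major, so it is the borrowed I.

I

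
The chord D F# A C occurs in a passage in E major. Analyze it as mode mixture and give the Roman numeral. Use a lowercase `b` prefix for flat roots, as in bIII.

D is the lowered form of scale degree 7 in E major (the diatonic degree 7 is D#). D–F#–A–C is a dominant-seventh chord — the form found in E minor, not the diatonic vii° (D#dim). Borrowed into E major it is written bVII7.

bVII7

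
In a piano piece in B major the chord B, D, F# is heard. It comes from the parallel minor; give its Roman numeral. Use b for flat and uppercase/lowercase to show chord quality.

B is scale degree 1 in B major. The diatonic chord on degree 1 would be B (I), but B–D–F# is the minor chord from B minor. As a borrowed chord it is labeled i.

i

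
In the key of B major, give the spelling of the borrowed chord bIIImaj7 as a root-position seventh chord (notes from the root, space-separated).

bIIImaj7 is built on the lowered scale degree 3. In B major degree 3 is D#; lowered it becomes D. Building the major-seventh chord from the parallel minor on D: D–F#–A–C#.

D F# A C#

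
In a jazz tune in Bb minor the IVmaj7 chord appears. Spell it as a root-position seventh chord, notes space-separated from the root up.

Eb G Bb D

IVmaj7 is built on scale degree 4, which is Eb in both Bb minor and its parallel. Building the major-seventh chord from the parallel major on Eb: Eb–G–Bb–D.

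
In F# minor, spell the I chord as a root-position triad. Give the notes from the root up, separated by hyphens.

F#-A#-C#

The root, F#, is scale degree 1 — the same note in F# minor and F# major; only the chord quality changes. Stacking thirds in F# major on F# gives F#–A#–C#.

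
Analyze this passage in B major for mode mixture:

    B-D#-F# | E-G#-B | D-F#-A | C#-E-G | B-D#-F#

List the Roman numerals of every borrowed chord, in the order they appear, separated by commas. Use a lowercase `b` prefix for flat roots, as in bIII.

bIII, ii°

The diatonic triads in B major are B, C#m, D#m, E, F#, G#m, A#dim. Of the given chords, B–D#–F# = B and E–G#–B = E are diatonic. D–F#–A doesn't fit — on degree 3 B major would have D#m (iii). D is the degree-3 chord of B minor, so it is the borrowed bIII. C#–E–G is not: scale degree 2 in B major carries C#m (ii). In B minor the chord on that degree is C#dim, so here it functions as ii°, borrowed from the parallel minor.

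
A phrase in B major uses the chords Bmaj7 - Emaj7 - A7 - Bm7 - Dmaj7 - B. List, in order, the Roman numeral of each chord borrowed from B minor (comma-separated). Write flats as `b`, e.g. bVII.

bVII7, i7, bIIImaj7

The diatonic triads in B major are B, C#m, D#m, E, F#, G#m, A#dim. Bmaj7, Emaj7 and B all belong to that set. A7 (A–C#–E–G) is not: scale degree 7 in B major carries A#dim (vii°). In B minor the chord on that degree is A7, so here it functions as bVII7, borrowed from the parallel minor. Bm7 (B–D–F#–A) doesn't fit — on degree 1 B major would have B (I). Bm7 is the degree-1 chord of B minor, so it is the borrowed i7. Dmaj7 (D–F#–A–C#) is not: scale degree 3 in B major carries D#m (iii). In B minor the chord on that degree is Dmaj7, so here it functions as bIIImaj7, borrowed from the parallel minor.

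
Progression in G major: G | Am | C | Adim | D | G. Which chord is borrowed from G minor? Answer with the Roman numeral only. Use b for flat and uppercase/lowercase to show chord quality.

The diatonic triads in G major are G, Am, Bm, C, D, Em, F#dim. G, Am, C and D are all diatonic. Adim (A–C–Eb) doesn't fit — on degree 2 G major would have Am (ii). Adim is the degree-2 chord of G minor, so it is the borrowed ii°.

ii°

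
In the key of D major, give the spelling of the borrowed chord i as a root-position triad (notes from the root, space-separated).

D F A

The root, D, is scale degree 1 — the same note in D major and D minor; only the chord quality changes. Stacking thirds in D minor on D gives D–F–A.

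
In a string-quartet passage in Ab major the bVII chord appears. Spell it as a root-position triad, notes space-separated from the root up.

The root of bVII is the lowered 7th degree: G becomes Gb. In Ab minor the chord on Gb is Gb–Bb–Db.

Gb Bb Db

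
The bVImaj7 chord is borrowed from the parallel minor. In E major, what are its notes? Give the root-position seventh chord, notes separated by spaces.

C E G B

The root of bVImaj7 is the lowered 6th degree: C# becomes C. In E minor the chord on C is C–E–G–B.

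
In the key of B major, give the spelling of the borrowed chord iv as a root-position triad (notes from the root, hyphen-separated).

iv is built on scale degree 4, which is E in both B major and its parallel. Building the minor chord from the parallel minor on E: E–G–B.

E-G-B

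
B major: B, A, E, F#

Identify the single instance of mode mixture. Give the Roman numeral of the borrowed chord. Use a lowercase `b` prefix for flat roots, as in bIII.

B major has the diatonic set B, C#m, D#m, E, F#, G#m, A#dim. B, E and F# are all diatonic. A (A–C#–E) is not: scale degree 7 in B major carries A#dim (vii°). In B minor the chord on that degree is A, so here it functions as bVII, borrowed from the parallel minor.

bVII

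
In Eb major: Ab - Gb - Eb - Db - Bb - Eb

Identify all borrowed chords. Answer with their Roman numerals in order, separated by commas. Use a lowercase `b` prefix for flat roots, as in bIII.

bIII, bVII

The diatonic triads in Eb major are Eb, Fm, Gm, Ab, Bb, Cm, Ddim. Ab, Eb and Bb all belong to that set. Gb (Gb–Bb–Db) is not: scale degree 3 in Eb major carries Gm (iii). In Eb minor the chord on that degree is Gb, so here it functions as bIII, borrowed from the parallel minor. Db (Db–F–Ab) is not: scale degree 7 in Eb major carries Ddim (vii°). In Eb minor the chord on that degree is Db, so here it functions as bVII, borrowed from the parallel minor.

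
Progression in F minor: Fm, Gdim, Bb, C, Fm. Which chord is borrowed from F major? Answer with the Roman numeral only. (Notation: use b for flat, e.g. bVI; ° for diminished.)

IV

The diatonic triads in F minor (with V from harmonic minor) are Fm, Gdim, Ab, Bbm, C, Db, Eb. Fm, Gdim and C are all diatonic. Bb (Bb–D–F) doesn't fit — on degree 4 F minor would have Bbm (iv). Bb is the degree-4 chord of F major, so it is the borrowed IV.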